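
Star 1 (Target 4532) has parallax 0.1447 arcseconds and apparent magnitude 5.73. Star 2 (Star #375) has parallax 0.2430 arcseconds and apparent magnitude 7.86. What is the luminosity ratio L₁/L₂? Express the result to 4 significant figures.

d₁ = 1/p₁ = 1/0.1447″ = 6.9109 pc; d₂ = 1/p₂ = 1/0.2430″ = 4.1152 pc.
M₁ = m₁ − 5 log₁₀ d₁ + 5 = 5.73 − 4.1977 + 5 = 6.5323.
M₂ = 7.86 − 3.0720 + 5 = 9.7880.
L₁/L₂ = 10^(0.4(M₂ − M₁)) = 10^(0.4 × 3.2557) = 10^1.30228 = 20.058.

L₁/L₂ = 20.06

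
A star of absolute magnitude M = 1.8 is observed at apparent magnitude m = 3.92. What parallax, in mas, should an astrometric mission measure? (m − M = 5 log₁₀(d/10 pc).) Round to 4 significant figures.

37.67 mas

m − M = 3.92 − 1.8 = 2.12.
d = 10^((m−M)/5 + 1) = 10^1.424 = 26.546 pc.
p = 1/d = 1/26.546 = 0.03767 arcsec = 37.67 mas.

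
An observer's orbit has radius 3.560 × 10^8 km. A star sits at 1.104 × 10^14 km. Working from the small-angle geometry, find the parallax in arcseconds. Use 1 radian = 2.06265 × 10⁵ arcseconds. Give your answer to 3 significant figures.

0.665 arcsec

θ ≈ B/d = (3.560 × 10^8) / (1.104 × 10^14) = 3.2246 × 10^-6 rad.
In arcseconds: 3.2246 × 10^-6 × 206265 = 0.66512″.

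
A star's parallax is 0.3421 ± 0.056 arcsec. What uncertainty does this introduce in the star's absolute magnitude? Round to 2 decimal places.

σ_M = 0.36 mag

M = m − 5 log₁₀ d + 5 = m + 5 log₁₀ p + 5, so ∂M/∂p = 5/(p ln 10).
σ_M = (5/ln 10) · (σ_p/p) = 2.1715 × 0.056/0.3421 = 2.1715 × 0.16369 = 0.35545.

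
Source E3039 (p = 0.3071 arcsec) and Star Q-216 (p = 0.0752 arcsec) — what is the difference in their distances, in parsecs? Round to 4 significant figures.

d_A = 1/0.3071″ = 3.2563 pc; d_B = 1/0.07520″ = 13.298 pc.
|d_B − d_A| = |13.298 − 3.2563| = 10.042 pc.

10.04 pc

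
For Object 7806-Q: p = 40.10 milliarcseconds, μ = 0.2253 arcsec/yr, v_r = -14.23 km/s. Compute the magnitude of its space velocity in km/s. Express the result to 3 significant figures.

d = 1/p = 1/0.04010″ = 24.938 pc.
v_t = 4.740 μ d = 4.740 × 0.2253 × 24.938 = 26.632 km/s.
v = √(v_r² + v_t²) = √((-14.23)² + 26.632²) = √911.756 = 30.195 km/s.

30.2 km/s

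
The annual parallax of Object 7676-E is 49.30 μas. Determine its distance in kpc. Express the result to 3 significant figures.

20.3 kpc

p = 49.30 μas = 0.00004930 arcsec.
d = 1/p = 1/0.00004930 = 20284 pc.
= 20.284 kpc.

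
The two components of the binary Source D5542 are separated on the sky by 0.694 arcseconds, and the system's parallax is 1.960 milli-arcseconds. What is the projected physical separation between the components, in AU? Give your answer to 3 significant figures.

d = 1/p = 1/0.001960″ = 510.2 pc.
At distance d (pc), an angle of θ arcsec spans θ·d AU: s = 0.694 × 510.2 = 354.08 AU.

354 AU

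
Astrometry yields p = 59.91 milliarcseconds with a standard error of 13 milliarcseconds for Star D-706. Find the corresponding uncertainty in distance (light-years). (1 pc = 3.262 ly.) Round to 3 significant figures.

d = 1/p, so σ_d = σ_p / p².
σ_d = 0.0130 / (0.05991)² = 0.0130 / 0.0035892 = 3.622 pc = 3.622 × 3.262 ly = 11.815 ly.

11.8 ly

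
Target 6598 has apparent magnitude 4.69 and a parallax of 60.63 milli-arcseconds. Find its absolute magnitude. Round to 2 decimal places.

d = 1/p = 1/0.06063″ = 16.493 pc.
m − M = 5 log₁₀(16.493) − 5 = 6.0865 − 5 = 1.0865.
M = m − (m − M) = 4.69 − 1.0865 = 3.60.

M = 3.60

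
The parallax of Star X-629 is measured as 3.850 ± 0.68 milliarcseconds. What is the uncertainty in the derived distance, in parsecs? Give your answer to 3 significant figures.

d = 1/p, so σ_d = σ_p / p².
σ_d = 0.000680 / (0.003850)² = 0.000680 / 0.000014823 = 45.875 pc.

45.9 pc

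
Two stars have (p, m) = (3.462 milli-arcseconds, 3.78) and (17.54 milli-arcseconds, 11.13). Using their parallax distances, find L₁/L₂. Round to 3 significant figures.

L₁/L₂ = 22400

d₁ = 1/p₁ = 1/0.003462″ = 288.85 pc; d₂ = 1/p₂ = 1/0.01754″ = 57.013 pc.
M₁ = m₁ − 5 log₁₀ d₁ + 5 = 3.78 − 12.3034 + 5 = -3.5234.
M₂ = 11.13 − 8.7799 + 5 = 7.3501.
L₁/L₂ = 10^(0.4(M₂ − M₁)) = 10^(0.4 × 10.8735) = 10^4.34940 = 22356.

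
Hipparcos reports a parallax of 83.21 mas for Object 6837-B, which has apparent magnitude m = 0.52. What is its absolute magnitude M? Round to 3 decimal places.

d = 1/p = 1/0.08321″ = 12.018 pc.
m − M = 5 log₁₀(12.018) − 5 = 5.3992 − 5 = 0.3992.
M = m − (m − M) = 0.52 − 0.3992 = 0.121.

M = 0.121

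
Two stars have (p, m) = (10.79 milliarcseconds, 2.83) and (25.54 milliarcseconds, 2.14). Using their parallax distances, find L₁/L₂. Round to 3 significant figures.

d₁ = 1/p₁ = 1/0.01079″ = 92.678 pc; d₂ = 1/p₂ = 1/0.02554″ = 39.154 pc.
M₁ = m₁ − 5 log₁₀ d₁ + 5 = 2.83 − 9.8349 + 5 = -2.0049.
M₂ = 2.14 − 7.9639 + 5 = -0.8239.
L₁/L₂ = 10^(0.4(M₂ − M₁)) = 10^(0.4 × 1.1810) = 10^0.47240 = 2.9676.

L₁/L₂ = 2.97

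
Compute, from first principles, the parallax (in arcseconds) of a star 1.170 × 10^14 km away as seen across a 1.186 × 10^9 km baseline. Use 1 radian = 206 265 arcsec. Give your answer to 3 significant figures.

θ ≈ B/d = (1.186 × 10^9) / (1.170 × 10^14) = 1.0137 × 10^-5 rad.
In arcseconds: 1.0137 × 10^-5 × 206265 = 2.0909″.

2.09 arcsec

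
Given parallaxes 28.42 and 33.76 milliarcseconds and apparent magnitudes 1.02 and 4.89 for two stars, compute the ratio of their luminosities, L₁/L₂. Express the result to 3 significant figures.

L₁/L₂ = 49.8

d₁ = 1/p₁ = 1/0.02842″ = 35.186 pc; d₂ = 1/p₂ = 1/0.03376″ = 29.621 pc.
M₁ = m₁ − 5 log₁₀ d₁ + 5 = 1.02 − 7.7318 + 5 = -1.7118.
M₂ = 4.89 − 7.3580 + 5 = 2.5320.
L₁/L₂ = 10^(0.4(M₂ − M₁)) = 10^(0.4 × 4.2438) = 10^1.69752 = 49.833.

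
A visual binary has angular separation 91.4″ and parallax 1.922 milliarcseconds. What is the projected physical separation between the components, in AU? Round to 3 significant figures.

d = 1/p = 1/0.001922″ = 520.29 pc.
At distance d (pc), an angle of θ arcsec spans θ·d AU: s = 91.4 × 520.29 = 47555 AU.

47600 AU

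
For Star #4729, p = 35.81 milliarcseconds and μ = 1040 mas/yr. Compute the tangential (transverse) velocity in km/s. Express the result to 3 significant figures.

d = 1/p = 1/0.03581″ = 27.925 pc.
μ = 1040 mas/yr = 1.04 ″/yr.
v_t = 4.74 × μ × d = 4.74 × 1.04 × 27.925 = 137.66 km/s.

138 km/s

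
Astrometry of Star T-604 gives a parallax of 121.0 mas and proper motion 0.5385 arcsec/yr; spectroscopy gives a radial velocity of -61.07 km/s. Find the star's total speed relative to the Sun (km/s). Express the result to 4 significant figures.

d = 1/p = 1/0.1210″ = 8.2645 pc.
v_t = 4.740 μ d = 4.740 × 0.5385 × 8.2645 = 21.095 km/s.
v = √(v_r² + v_t²) = √((-61.07)² + 21.095²) = √4174.54 = 64.611 km/s.

64.61 km/s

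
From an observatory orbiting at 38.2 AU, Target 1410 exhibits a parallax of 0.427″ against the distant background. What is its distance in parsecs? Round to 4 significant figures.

With baseline B (in AU) and parallax p (in arcsec), d = B/p parsecs.
d = 38.2 / 0.427 = 89.461 pc.

89.46 pc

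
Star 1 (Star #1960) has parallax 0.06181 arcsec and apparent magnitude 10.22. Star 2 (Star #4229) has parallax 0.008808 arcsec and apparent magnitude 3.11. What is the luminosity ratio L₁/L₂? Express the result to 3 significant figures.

d₁ = 1/p₁ = 1/0.06181″ = 16.179 pc; d₂ = 1/p₂ = 1/0.008808″ = 113.53 pc.
M₁ = m₁ − 5 log₁₀ d₁ + 5 = 10.22 − 6.0448 + 5 = 9.1752.
M₂ = 3.11 − 10.2756 + 5 = -2.1656.
L₁/L₂ = 10^(0.4(M₂ − M₁)) = 10^(0.4 × (-11.3408)) = 10^(-4.53632) = 0.000029086.

L₁/L₂ = 2.91 × 10^-5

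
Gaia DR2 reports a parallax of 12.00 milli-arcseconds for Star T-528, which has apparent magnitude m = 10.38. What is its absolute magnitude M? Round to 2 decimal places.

M = 5.78

d = 1/p = 1/0.01200″ = 83.333 pc.
m − M = 5 log₁₀(83.333) − 5 = 9.6041 − 5 = 4.6041.
M = m − (m − M) = 10.38 − 4.6041 = 5.78.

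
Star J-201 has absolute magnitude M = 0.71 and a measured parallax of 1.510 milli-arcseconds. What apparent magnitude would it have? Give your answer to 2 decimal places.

m = 9.82

d = 1/p = 1/0.001510″ = 662.25 pc.
m − M = 5 log₁₀ d − 5 = 5 log₁₀(662.25) − 5 = 14.1051 − 5 = 9.1051.
m = M + (m − M) = 0.71 + 9.1051 = 9.82.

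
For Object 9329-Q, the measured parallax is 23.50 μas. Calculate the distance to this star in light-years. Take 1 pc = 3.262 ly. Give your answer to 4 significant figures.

138800 light years

p = 23.50 μas = 0.00002350 arcsec.
d = 1/p = 1/0.00002350 = 42553 pc.
In light-years: 42553 × 3.262 = 1.3881 × 10^5 ly.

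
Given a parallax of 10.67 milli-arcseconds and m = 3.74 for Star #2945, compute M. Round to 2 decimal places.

M = -1.12

d = 1/p = 1/0.01067″ = 93.721 pc.
m − M = 5 log₁₀(93.721) − 5 = 9.8592 − 5 = 4.8592.
M = m − (m − M) = 3.74 − 4.8592 = -1.12.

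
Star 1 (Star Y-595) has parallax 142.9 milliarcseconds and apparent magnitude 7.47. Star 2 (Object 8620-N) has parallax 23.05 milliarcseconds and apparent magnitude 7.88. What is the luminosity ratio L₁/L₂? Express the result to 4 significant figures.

L₁/L₂ = 0.03796

d₁ = 1/p₁ = 1/0.1429″ = 6.9979 pc; d₂ = 1/p₂ = 1/0.02305″ = 43.384 pc.
M₁ = m₁ − 5 log₁₀ d₁ + 5 = 7.47 − 4.2248 + 5 = 8.2452.
M₂ = 7.88 − 8.1866 + 5 = 4.6934.
L₁/L₂ = 10^(0.4(M₂ − M₁)) = 10^(0.4 × (-3.5518)) = 10^(-1.42072) = 0.037956.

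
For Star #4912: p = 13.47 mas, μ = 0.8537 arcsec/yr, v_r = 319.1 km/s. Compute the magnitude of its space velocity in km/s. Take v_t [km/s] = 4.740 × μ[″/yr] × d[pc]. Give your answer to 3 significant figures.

d = 1/p = 1/0.01347″ = 74.239 pc.
v_t = 4.740 μ d = 4.740 × 0.8537 × 74.239 = 300.41 km/s.
v = √(v_r² + v_t²) = √(319.1² + 300.41²) = √192071 = 438.26 km/s.

438 km/s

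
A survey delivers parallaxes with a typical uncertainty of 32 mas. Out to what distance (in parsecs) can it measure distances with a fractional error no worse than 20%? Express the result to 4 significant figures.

6.250 pc

σ_d/d = σ_p/p, so the condition is σ_p/p ≤ 0.20, i.e. p ≥ σ_p/0.20.
p_min = 32/0.20 = 160 mas = 0.16 arcsec.
d_max = 1/p_min = 1/0.16 = 6.25 pc.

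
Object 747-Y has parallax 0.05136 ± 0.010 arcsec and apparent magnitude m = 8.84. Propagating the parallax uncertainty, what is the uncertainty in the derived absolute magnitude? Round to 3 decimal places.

M = m − 5 log₁₀ d + 5 = m + 5 log₁₀ p + 5, so ∂M/∂p = 5/(p ln 10).
σ_M = (5/ln 10) · (σ_p/p) = 2.1715 × 0.010/0.05136 = 2.1715 × 0.1947 = 0.42279.

σ_M = 0.423 mag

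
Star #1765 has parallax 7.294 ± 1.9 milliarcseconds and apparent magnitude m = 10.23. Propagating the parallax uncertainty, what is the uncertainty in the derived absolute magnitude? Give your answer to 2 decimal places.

σ_M = 0.57 mag

M = m − 5 log₁₀ d + 5 = m + 5 log₁₀ p + 5, so ∂M/∂p = 5/(p ln 10).
σ_M = (5/ln 10) · (σ_p/p) = 2.1715 × 1.9/7.294 = 2.1715 × 0.26049 = 0.56565.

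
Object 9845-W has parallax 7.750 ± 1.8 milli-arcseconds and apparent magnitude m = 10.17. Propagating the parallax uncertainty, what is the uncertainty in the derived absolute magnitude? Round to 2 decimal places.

σ_M = 0.50 mag

M = m − 5 log₁₀ d + 5 = m + 5 log₁₀ p + 5, so ∂M/∂p = 5/(p ln 10).
σ_M = (5/ln 10) · (σ_p/p) = 2.1715 × 1.8/7.750 = 2.1715 × 0.23226 = 0.50435.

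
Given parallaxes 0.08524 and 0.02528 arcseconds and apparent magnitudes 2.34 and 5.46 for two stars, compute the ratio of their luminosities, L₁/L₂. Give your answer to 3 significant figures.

L₁/L₂ = 1.56

d₁ = 1/p₁ = 1/0.08524″ = 11.732 pc; d₂ = 1/p₂ = 1/0.02528″ = 39.557 pc.
M₁ = m₁ − 5 log₁₀ d₁ + 5 = 2.34 − 5.3469 + 5 = 1.9931.
M₂ = 5.46 − 7.9861 + 5 = 2.4739.
L₁/L₂ = 10^(0.4(M₂ − M₁)) = 10^(0.4 × 0.4808) = 10^0.19232 = 1.5571.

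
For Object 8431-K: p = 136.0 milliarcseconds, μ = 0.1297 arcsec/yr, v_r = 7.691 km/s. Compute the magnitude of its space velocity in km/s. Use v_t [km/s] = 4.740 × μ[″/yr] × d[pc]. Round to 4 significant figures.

d = 1/p = 1/0.1360″ = 7.3529 pc.
v_t = 4.740 μ d = 4.740 × 0.1297 × 7.3529 = 4.5204 km/s.
v = √(v_r² + v_t²) = √(7.691² + 4.5204²) = √79.5855 = 8.9211 km/s.

8.921 km/s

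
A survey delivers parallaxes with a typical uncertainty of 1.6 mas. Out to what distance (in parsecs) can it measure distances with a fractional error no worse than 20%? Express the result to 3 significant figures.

σ_d/d = σ_p/p, so the condition is σ_p/p ≤ 0.20, i.e. p ≥ σ_p/0.20.
p_min = 1.6/0.20 = 8 mas = 0.008 arcsec.
d_max = 1/p_min = 1/0.008 = 125 pc.

125 pc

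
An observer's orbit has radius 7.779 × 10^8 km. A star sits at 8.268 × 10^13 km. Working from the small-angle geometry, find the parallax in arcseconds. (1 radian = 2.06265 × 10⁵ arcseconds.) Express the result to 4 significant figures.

1.941 arcsec

θ ≈ B/d = (7.779 × 10^8) / (8.268 × 10^13) = 9.4086 × 10^-6 rad.
In arcseconds: 9.4086 × 10^-6 × 206265 = 1.9407″.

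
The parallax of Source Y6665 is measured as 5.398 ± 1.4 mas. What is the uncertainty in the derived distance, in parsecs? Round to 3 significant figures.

48.0 pc

d = 1/p, so σ_d = σ_p / p².
σ_d = 0.00140 / (0.005398)² = 0.00140 / 0.000029138 = 48.047 pc.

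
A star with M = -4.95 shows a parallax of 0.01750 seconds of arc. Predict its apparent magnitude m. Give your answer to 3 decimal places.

d = 1/p = 1/0.01750″ = 57.143 pc.
m − M = 5 log₁₀ d − 5 = 5 log₁₀(57.143) − 5 = 8.7848 − 5 = 3.7848.
m = M + (m − M) = -4.95 + 3.7848 = -1.165.

m = -1.165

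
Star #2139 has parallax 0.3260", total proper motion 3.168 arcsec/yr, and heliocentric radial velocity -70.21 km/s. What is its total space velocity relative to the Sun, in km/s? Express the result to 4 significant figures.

83.97 km/s

d = 1/p = 1/0.3260″ = 3.0675 pc.
v_t = 4.740 μ d = 4.740 × 3.168 × 3.0675 = 46.063 km/s.
v = √(v_r² + v_t²) = √((-70.21)² + 46.063²) = √7051.24 = 83.972 km/s.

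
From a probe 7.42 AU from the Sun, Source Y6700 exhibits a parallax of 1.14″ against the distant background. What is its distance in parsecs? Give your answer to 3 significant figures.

6.51 pc

With baseline B (in AU) and parallax p (in arcsec), d = B/p parsecs.
d = 7.42 / 1.14 = 6.5088 pc.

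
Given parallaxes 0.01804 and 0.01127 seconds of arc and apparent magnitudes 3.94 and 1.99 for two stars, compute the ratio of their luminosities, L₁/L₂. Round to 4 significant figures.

L₁/L₂ = 0.06477

d₁ = 1/p₁ = 1/0.01804″ = 55.432 pc; d₂ = 1/p₂ = 1/0.01127″ = 88.731 pc.
M₁ = m₁ − 5 log₁₀ d₁ + 5 = 3.94 − 8.7188 + 5 = 0.2212.
M₂ = 1.99 − 9.7404 + 5 = -2.7504.
L₁/L₂ = 10^(0.4(M₂ − M₁)) = 10^(0.4 × (-2.9716)) = 10^(-1.18864) = 0.064768.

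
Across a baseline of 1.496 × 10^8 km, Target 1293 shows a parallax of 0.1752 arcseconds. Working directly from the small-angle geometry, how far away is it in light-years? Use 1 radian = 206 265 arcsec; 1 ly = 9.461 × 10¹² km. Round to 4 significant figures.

18.62 ly

θ = 0.1752″ = 0.1752/206265 = 8.4939 × 10^-7 rad.
d = B/θ = (1.496 × 10^8) / (8.4939 × 10^-7) = 1.7613 × 10^14 km = (1.7613 × 10^14) / (9.461 × 10^12) ly = 18.616 ly.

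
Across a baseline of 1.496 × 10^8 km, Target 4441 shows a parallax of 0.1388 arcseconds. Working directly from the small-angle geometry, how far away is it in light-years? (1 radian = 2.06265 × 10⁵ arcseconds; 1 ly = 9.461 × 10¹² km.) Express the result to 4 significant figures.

θ = 0.1388″ = 0.1388/206265 = 6.7292 × 10^-7 rad.
d = B/θ = (1.496 × 10^8) / (6.7292 × 10^-7) = 2.2231 × 10^14 km = (2.2231 × 10^14) / (9.461 × 10^12) ly = 23.498 ly.

23.50 ly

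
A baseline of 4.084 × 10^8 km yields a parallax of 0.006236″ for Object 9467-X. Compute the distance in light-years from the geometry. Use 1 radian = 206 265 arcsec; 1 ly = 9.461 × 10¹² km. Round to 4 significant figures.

θ = 0.006236″ = 0.006236/206265 = 3.0233 × 10^-8 rad.
d = B/θ = (4.084 × 10^8) / (3.0233 × 10^-8) = 1.3508 × 10^16 km = (1.3508 × 10^16) / (9.461 × 10^12) ly = 1427.8 ly.

1428 ly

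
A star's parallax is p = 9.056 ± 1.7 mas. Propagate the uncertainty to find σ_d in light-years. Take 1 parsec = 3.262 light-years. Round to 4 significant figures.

67.62 ly

d = 1/p, so σ_d = σ_p / p².
σ_d = 0.00170 / (0.009056)² = 0.00170 / 0.000082011 = 20.729 pc = 20.729 × 3.262 ly = 67.618 ly.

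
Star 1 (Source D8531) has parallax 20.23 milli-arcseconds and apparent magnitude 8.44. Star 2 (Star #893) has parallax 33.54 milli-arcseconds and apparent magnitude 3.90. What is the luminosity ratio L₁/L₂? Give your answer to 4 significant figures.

L₁/L₂ = 0.04199

d₁ = 1/p₁ = 1/0.02023″ = 49.432 pc; d₂ = 1/p₂ = 1/0.03354″ = 29.815 pc.
M₁ = m₁ − 5 log₁₀ d₁ + 5 = 8.44 − 8.4700 + 5 = 4.9700.
M₂ = 3.90 − 7.3722 + 5 = 1.5278.
L₁/L₂ = 10^(0.4(M₂ − M₁)) = 10^(0.4 × (-3.4422)) = 10^(-1.37688) = 0.041987.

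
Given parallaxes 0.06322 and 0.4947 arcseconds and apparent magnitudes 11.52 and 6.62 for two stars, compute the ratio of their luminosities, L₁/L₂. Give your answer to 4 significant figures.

L₁/L₂ = 0.6714

d₁ = 1/p₁ = 1/0.06322″ = 15.818 pc; d₂ = 1/p₂ = 1/0.4947″ = 2.0214 pc.
M₁ = m₁ − 5 log₁₀ d₁ + 5 = 11.52 − 5.9958 + 5 = 10.5242.
M₂ = 6.62 − 1.5283 + 5 = 10.0917.
L₁/L₂ = 10^(0.4(M₂ − M₁)) = 10^(0.4 × (-0.4325)) = 10^(-0.17300) = 0.67143.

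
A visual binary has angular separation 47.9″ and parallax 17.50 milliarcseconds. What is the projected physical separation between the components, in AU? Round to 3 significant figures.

d = 1/p = 1/0.01750″ = 57.143 pc.
At distance d (pc), an angle of θ arcsec spans θ·d AU: s = 47.9 × 57.143 = 2737.1 AU.

2740 AU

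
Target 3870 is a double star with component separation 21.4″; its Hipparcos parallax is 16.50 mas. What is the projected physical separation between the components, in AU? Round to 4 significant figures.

1297 AU

d = 1/p = 1/0.01650″ = 60.606 pc.
At distance d (pc), an angle of θ arcsec spans θ·d AU: s = 21.4 × 60.606 = 1297 AU.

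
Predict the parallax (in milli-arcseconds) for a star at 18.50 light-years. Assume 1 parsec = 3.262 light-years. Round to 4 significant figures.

d = 18.50 ly ÷ 3.262 = 5.6714 pc.
p = 1/d = 1/5.6714 = 0.17632 arcsec.
= 0.17632 × 1000 = 176.32 mas.

176.3 mas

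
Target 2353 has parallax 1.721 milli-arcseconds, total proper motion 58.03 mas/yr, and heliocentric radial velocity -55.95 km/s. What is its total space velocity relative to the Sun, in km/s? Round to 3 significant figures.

d = 1/p = 1/0.001721″ = 581.06 pc.
μ = 58.03 mas/yr = 0.05803 ″/yr.
v_t = 4.740 μ d = 4.740 × 0.05803 × 581.06 = 159.83 km/s.
v = √(v_r² + v_t²) = √((-55.95)² + 159.83²) = √28676 = 169.34 km/s.

169 km/s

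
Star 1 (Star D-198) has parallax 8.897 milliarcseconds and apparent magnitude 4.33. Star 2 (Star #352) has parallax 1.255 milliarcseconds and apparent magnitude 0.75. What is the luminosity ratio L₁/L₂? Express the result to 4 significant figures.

L₁/L₂ = 0.0007359

d₁ = 1/p₁ = 1/0.008897″ = 112.4 pc; d₂ = 1/p₂ = 1/0.001255″ = 796.81 pc.
M₁ = m₁ − 5 log₁₀ d₁ + 5 = 4.33 − 10.2538 + 5 = -0.9238.
M₂ = 0.75 − 14.5068 + 5 = -8.7568.
L₁/L₂ = 10^(0.4(M₂ − M₁)) = 10^(0.4 × (-7.8330)) = 10^(-3.13320) = 0.00073587.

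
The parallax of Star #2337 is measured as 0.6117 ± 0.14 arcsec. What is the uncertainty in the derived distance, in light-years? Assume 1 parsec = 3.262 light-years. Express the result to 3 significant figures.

d = 1/p, so σ_d = σ_p / p².
σ_d = 0.140 / (0.6117)² = 0.140 / 0.37418 = 0.37415 pc = 0.37415 × 3.262 ly = 1.2205 ly.

1.22 ly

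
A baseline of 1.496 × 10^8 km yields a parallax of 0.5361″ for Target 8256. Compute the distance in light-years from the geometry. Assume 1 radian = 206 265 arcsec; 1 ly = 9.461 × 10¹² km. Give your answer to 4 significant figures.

θ = 0.5361″ = 0.5361/206265 = 2.5991 × 10^-6 rad.
d = B/θ = (1.496 × 10^8) / (2.5991 × 10^-6) = 5.7558 × 10^13 km = (5.7558 × 10^13) / (9.461 × 10^12) ly = 6.0837 ly.

6.084 ly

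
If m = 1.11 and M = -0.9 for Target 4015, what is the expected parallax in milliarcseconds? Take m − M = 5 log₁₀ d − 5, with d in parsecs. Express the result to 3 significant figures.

39.6 mas

m − M = 1.11 − (-0.9) = 2.01.
d = 10^((m−M)/5 + 1) = 10^1.402 = 25.235 pc.
p = 1/d = 1/25.235 = 0.039628 arcsec = 39.628 mas.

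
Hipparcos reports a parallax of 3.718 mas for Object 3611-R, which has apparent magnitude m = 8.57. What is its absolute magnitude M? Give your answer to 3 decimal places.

M = 1.422

d = 1/p = 1/0.003718″ = 268.96 pc.
m − M = 5 log₁₀(268.96) − 5 = 12.1484 − 5 = 7.1484.
M = m − (m − M) = 8.57 − 7.1484 = 1.422.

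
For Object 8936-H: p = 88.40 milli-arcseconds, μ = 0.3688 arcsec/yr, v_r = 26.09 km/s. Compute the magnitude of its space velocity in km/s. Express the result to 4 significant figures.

d = 1/p = 1/0.08840″ = 11.312 pc.
v_t = 4.740 μ d = 4.740 × 0.3688 × 11.312 = 19.775 km/s.
v = √(v_r² + v_t²) = √(26.09² + 19.775²) = √1071.74 = 32.737 km/s.

32.74 km/s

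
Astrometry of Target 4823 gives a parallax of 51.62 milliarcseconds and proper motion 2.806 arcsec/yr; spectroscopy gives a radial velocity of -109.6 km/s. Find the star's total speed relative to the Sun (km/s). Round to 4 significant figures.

280.0 km/s

d = 1/p = 1/0.05162″ = 19.372 pc.
v_t = 4.740 μ d = 4.740 × 2.806 × 19.372 = 257.66 km/s.
v = √(v_r² + v_t²) = √((-109.6)² + 257.66²) = √78400.8 = 280 km/s.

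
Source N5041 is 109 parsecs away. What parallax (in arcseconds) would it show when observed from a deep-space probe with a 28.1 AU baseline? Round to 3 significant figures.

0.258 arcsec

p (arcsec) = B (AU) / d (pc).
p = 28.1 / 109 = 0.2578 arcsec.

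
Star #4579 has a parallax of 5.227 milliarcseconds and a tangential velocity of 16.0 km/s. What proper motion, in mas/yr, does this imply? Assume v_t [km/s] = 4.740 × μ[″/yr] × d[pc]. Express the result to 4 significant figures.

d = 1/p = 1/0.005227″ = 191.31 pc.
μ = v_t / (4.74 d) = 16.0 / (4.74 × 191.31) = 16.0 / 906.81 = 0.017644 ″/yr = 17.644 mas/yr.

17.64 mas/yr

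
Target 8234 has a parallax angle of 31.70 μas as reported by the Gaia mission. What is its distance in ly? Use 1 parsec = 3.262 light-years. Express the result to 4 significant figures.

p = 31.70 μas = 0.00003170 arcsec.
d = 1/p = 1/0.00003170 = 31546 pc.
In light-years: 31546 × 3.262 = 1.0290 × 10^5 ly.

102900 ly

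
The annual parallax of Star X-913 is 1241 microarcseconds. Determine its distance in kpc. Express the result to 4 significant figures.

p = 1241 microarcseconds = 0.001241 arcsec.
d = 1/p = 1/0.001241 = 805.8 pc.
= 0.8058 kpc.

0.8058 kpc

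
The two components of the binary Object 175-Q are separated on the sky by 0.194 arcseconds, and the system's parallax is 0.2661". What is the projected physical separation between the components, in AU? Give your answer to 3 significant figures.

0.729 AU

d = 1/p = 1/0.2661″ = 3.758 pc.
At distance d (pc), an angle of θ arcsec spans θ·d AU: s = 0.194 × 3.758 = 0.72905 AU.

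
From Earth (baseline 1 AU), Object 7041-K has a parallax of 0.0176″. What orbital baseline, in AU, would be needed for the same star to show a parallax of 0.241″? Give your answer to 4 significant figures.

13.69 AU

Parallax scales linearly with baseline: p ∝ B, so B = p_target / p_Earth × 1 AU.
B = 0.241 / 0.0176 = 13.693 AU.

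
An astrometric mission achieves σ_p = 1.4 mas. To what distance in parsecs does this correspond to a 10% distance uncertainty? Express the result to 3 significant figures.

71.4 pc

σ_d/d = σ_p/p, so the condition is σ_p/p ≤ 0.10, i.e. p ≥ σ_p/0.10.
p_min = 1.4/0.10 = 14 mas = 0.014 arcsec.
d_max = 1/p_min = 1/0.014 = 71.429 pc.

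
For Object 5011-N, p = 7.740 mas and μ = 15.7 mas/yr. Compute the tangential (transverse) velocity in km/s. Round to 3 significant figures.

d = 1/p = 1/0.007740″ = 129.2 pc.
μ = 15.7 mas/yr = 0.0157 ″/yr.
v_t = 4.74 × μ × d = 4.74 × 0.0157 × 129.2 = 9.6148 km/s.

9.61 km/s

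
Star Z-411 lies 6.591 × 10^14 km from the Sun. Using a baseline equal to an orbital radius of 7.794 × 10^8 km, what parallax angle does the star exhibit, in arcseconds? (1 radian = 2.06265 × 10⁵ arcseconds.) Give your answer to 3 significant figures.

θ ≈ B/d = (7.794 × 10^8) / (6.591 × 10^14) = 1.1825 × 10^-6 rad.
In arcseconds: 1.1825 × 10^-6 × 206265 = 0.24391″.

0.244 arcsec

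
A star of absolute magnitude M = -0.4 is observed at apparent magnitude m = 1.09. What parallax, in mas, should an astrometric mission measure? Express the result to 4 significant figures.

50.35 mas

m − M = 1.09 − (-0.4) = 1.49.
d = 10^((m−M)/5 + 1) = 10^1.298 = 19.861 pc.
p = 1/d = 1/19.861 = 0.05035 arcsec = 50.35 mas.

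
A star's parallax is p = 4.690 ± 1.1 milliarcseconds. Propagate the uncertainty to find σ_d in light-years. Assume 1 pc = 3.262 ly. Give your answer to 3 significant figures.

163 ly

d = 1/p, so σ_d = σ_p / p².
σ_d = 0.00110 / (0.004690)² = 0.00110 / 0.000021996 = 50.009 pc = 50.009 × 3.262 ly = 163.13 ly.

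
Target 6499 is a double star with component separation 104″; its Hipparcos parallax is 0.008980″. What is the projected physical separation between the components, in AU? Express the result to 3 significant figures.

d = 1/p = 1/0.008980″ = 111.36 pc.
At distance d (pc), an angle of θ arcsec spans θ·d AU: s = 104 × 111.36 = 11581 AU.

11600 AU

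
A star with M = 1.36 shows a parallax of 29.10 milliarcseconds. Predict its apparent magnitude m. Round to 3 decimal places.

m = 4.041

d = 1/p = 1/0.02910″ = 34.364 pc.
m − M = 5 log₁₀ d − 5 = 5 log₁₀(34.364) − 5 = 7.6805 − 5 = 2.6805.
m = M + (m − M) = 1.36 + 2.6805 = 4.041.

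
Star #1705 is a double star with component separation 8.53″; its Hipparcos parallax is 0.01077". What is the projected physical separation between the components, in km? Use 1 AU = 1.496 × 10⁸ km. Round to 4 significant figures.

1.185 × 10^11 km

d = 1/p = 1/0.01077″ = 92.851 pc.
At distance d (pc), an angle of θ arcsec spans θ·d AU: s = 8.53 × 92.851 = 792.02 AU.
= 792.02 × 1.496 × 10⁸ km = 1.1849 × 10^11 km.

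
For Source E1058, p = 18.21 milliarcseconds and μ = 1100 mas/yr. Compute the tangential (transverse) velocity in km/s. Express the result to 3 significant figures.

d = 1/p = 1/0.01821″ = 54.915 pc.
μ = 1100 mas/yr = 1.10 ″/yr.
v_t = 4.74 × μ × d = 4.74 × 1.10 × 54.915 = 286.33 km/s.

286 km/s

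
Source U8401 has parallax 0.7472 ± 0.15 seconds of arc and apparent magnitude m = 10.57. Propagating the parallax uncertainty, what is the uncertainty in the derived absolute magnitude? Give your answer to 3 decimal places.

σ_M = 0.436 mag

M = m − 5 log₁₀ d + 5 = m + 5 log₁₀ p + 5, so ∂M/∂p = 5/(p ln 10).
σ_M = (5/ln 10) · (σ_p/p) = 2.1715 × 0.15/0.7472 = 2.1715 × 0.20075 = 0.43593.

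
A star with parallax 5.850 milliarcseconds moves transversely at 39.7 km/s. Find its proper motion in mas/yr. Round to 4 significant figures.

49.00 mas/yr

d = 1/p = 1/0.005850″ = 170.94 pc.
μ = v_t / (4.74 d) = 39.7 / (4.74 × 170.94) = 39.7 / 810.26 = 0.048997 ″/yr = 48.997 mas/yr.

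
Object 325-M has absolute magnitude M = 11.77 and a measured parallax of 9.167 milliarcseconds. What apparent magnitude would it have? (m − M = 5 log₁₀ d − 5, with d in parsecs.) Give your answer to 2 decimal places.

m = 16.96

d = 1/p = 1/0.009167″ = 109.09 pc.
m − M = 5 log₁₀ d − 5 = 5 log₁₀(109.09) − 5 = 10.1889 − 5 = 5.1889.
m = M + (m − M) = 11.77 + 5.1889 = 16.96.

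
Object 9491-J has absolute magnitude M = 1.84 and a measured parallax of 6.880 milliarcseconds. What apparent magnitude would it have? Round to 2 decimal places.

m = 7.65

d = 1/p = 1/0.006880″ = 145.35 pc.
m − M = 5 log₁₀ d − 5 = 5 log₁₀(145.35) − 5 = 10.8121 − 5 = 5.8121.
m = M + (m − M) = 1.84 + 5.8121 = 7.65.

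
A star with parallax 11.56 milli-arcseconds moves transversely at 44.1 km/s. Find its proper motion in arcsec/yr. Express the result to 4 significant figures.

d = 1/p = 1/0.01156″ = 86.505 pc.
μ = v_t / (4.74 d) = 44.1 / (4.74 × 86.505) = 44.1 / 410.03 = 0.10755 ″/yr.

0.1076 arcsec/yr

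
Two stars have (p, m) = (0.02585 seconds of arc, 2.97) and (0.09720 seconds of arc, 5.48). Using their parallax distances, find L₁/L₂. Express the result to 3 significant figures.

L₁/L₂ = 143

d₁ = 1/p₁ = 1/0.02585″ = 38.685 pc; d₂ = 1/p₂ = 1/0.09720″ = 10.288 pc.
M₁ = m₁ − 5 log₁₀ d₁ + 5 = 2.97 − 7.9377 + 5 = 0.0323.
M₂ = 5.48 − 5.0617 + 5 = 5.4183.
L₁/L₂ = 10^(0.4(M₂ − M₁)) = 10^(0.4 × 5.3860) = 10^2.15440 = 142.69.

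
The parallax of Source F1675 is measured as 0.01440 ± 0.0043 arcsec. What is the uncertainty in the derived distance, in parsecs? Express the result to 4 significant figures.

20.74 pc

d = 1/p, so σ_d = σ_p / p².
σ_d = 0.00430 / (0.01440)² = 0.00430 / 0.00020736 = 20.737 pc.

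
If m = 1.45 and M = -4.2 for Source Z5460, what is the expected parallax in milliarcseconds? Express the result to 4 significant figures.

m − M = 1.45 − (-4.2) = 5.65.
d = 10^((m−M)/5 + 1) = 10^2.130 = 134.9 pc.
p = 1/d = 1/134.9 = 0.0074129 arcsec = 7.4129 mas.

7.413 mas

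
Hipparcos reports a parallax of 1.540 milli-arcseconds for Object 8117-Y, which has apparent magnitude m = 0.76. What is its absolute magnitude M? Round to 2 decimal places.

d = 1/p = 1/0.001540″ = 649.35 pc.
m − M = 5 log₁₀(649.35) − 5 = 14.0624 − 5 = 9.0624.
M = m − (m − M) = 0.76 − 9.0624 = -8.30.

M = -8.30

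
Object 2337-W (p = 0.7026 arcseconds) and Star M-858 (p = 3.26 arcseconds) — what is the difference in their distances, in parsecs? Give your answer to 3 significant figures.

d_A = 1/0.7026″ = 1.4233 pc; d_B = 1/3.260″ = 0.30675 pc.
|d_B − d_A| = |0.30675 − 1.4233| = 1.1166 pc.

1.12 pc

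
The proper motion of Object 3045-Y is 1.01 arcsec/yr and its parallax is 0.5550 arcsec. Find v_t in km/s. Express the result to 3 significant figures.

8.63 km/s

d = 1/p = 1/0.5550″ = 1.8018 pc.
v_t = 4.74 × μ × d = 4.74 × 1.01 × 1.8018 = 8.6259 km/s.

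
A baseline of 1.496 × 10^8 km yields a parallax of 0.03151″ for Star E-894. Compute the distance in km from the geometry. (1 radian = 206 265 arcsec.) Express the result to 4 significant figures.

9.793 × 10^14 km

θ = 0.03151″ = 0.03151/206265 = 1.5276 × 10^-7 rad.
d = B/θ = (1.496 × 10^8) / (1.5276 × 10^-7) = 9.7931 × 10^14 km.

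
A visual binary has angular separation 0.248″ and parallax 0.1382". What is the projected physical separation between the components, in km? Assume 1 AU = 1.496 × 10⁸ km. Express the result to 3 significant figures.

d = 1/p = 1/0.1382″ = 7.2359 pc.
At distance d (pc), an angle of θ arcsec spans θ·d AU: s = 0.248 × 7.2359 = 1.7945 AU.
= 1.7945 × 1.496 × 10⁸ km = 2.6846 × 10^8 km.

2.68 × 10^8 km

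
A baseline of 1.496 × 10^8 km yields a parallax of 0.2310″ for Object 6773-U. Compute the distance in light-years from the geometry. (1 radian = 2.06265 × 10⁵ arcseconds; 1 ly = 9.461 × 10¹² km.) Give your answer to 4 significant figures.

14.12 ly

θ = 0.2310″ = 0.2310/206265 = 1.1199 × 10^-6 rad.
d = B/θ = (1.496 × 10^8) / (1.1199 × 10^-6) = 1.3358 × 10^14 km = (1.3358 × 10^14) / (9.461 × 10^12) ly = 14.119 ly.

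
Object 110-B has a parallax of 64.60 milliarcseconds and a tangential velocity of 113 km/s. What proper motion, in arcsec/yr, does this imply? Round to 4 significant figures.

1.540 arcsec/yr

d = 1/p = 1/0.06460″ = 15.48 pc.
μ = v_t / (4.74 d) = 113 / (4.74 × 15.48) = 113 / 73.375 = 1.54 ″/yr.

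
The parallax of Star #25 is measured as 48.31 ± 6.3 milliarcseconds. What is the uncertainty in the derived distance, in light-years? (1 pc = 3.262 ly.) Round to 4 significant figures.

d = 1/p, so σ_d = σ_p / p².
σ_d = 0.00630 / (0.04831)² = 0.00630 / 0.0023339 = 2.6993 pc = 2.6993 × 3.262 ly = 8.8051 ly.

8.805 ly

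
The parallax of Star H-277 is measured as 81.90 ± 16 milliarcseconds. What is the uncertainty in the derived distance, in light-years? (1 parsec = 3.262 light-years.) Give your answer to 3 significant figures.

d = 1/p, so σ_d = σ_p / p².
σ_d = 0.0160 / (0.08190)² = 0.0160 / 0.0067076 = 2.3854 pc = 2.3854 × 3.262 ly = 7.7812 ly.

7.78 ly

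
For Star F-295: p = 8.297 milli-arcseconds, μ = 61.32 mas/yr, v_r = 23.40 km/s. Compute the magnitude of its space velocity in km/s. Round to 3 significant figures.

d = 1/p = 1/0.008297″ = 120.53 pc.
μ = 61.32 mas/yr = 0.06132 ″/yr.
v_t = 4.740 μ d = 4.740 × 0.06132 × 120.53 = 35.033 km/s.
v = √(v_r² + v_t²) = √(23.40² + 35.033²) = √1774.87 = 42.129 km/s.

42.1 km/s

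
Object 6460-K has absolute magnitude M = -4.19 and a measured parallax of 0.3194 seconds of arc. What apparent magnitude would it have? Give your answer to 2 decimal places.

d = 1/p = 1/0.3194″ = 3.1309 pc.
m − M = 5 log₁₀ d − 5 = 5 log₁₀(3.1309) − 5 = 2.4783 − 5 = -2.5217.
m = M + (m − M) = -4.19 + (-2.5217) = -6.71.

m = -6.71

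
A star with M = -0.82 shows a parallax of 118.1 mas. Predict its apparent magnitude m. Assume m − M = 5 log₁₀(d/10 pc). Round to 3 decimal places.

m = -1.181

d = 1/p = 1/0.1181″ = 8.4674 pc.
m − M = 5 log₁₀ d − 5 = 5 log₁₀(8.4674) − 5 = 4.6388 − 5 = -0.3612.
m = M + (m − M) = -0.82 + (-0.3612) = -1.181.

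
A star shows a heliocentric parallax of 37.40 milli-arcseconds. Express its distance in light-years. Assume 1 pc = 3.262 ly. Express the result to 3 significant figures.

87.2 light years

p = 37.40 milli-arcseconds = 0.03740 arcsec.
d = 1/p = 1/0.03740 = 26.738 pc.
In light-years: 26.738 × 3.262 = 87.219 ly.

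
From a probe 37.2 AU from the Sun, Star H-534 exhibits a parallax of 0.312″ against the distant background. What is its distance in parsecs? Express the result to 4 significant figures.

119.2 pc

With baseline B (in AU) and parallax p (in arcsec), d = B/p parsecs.
d = 37.2 / 0.312 = 119.23 pc.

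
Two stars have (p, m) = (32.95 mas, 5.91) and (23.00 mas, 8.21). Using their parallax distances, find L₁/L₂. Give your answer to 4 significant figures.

L₁/L₂ = 4.053

d₁ = 1/p₁ = 1/0.03295″ = 30.349 pc; d₂ = 1/p₂ = 1/0.02300″ = 43.478 pc.
M₁ = m₁ − 5 log₁₀ d₁ + 5 = 5.91 − 7.4107 + 5 = 3.4993.
M₂ = 8.21 − 8.1913 + 5 = 5.0187.
L₁/L₂ = 10^(0.4(M₂ − M₁)) = 10^(0.4 × 1.5194) = 10^0.60776 = 4.0528.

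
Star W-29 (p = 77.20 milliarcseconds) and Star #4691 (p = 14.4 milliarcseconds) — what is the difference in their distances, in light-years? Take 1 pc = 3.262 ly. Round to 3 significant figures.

184 ly

d_A = 1/0.07720″ = 12.953 pc; d_B = 1/0.01440″ = 69.444 pc.
|d_B − d_A| = |69.444 − 12.953| = 56.491 pc = 56.491 × 3.262 ly = 184.27 ly.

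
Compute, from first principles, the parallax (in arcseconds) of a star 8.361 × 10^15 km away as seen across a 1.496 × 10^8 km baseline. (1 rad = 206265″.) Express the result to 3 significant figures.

θ ≈ B/d = (1.496 × 10^8) / (8.361 × 10^15) = 1.7893 × 10^-8 rad.
In arcseconds: 1.7893 × 10^-8 × 206265 = 0.0036907″.

0.00369 arcsec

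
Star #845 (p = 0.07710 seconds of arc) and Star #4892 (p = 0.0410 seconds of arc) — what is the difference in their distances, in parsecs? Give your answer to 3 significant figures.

d_A = 1/0.07710″ = 12.97 pc; d_B = 1/0.04100″ = 24.39 pc.
|d_B − d_A| = |24.39 − 12.97| = 11.42 pc.

11.4 pc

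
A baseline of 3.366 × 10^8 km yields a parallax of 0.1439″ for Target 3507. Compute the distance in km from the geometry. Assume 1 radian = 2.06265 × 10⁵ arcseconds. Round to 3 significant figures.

θ = 0.1439″ = 0.1439/206265 = 6.9765 × 10^-7 rad.
d = B/θ = (3.366 × 10^8) / (6.9765 × 10^-7) = 4.8248 × 10^14 km.

4.82 × 10^14 km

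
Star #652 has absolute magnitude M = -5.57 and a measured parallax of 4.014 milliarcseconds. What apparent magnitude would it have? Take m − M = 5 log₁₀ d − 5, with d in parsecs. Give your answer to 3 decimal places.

d = 1/p = 1/0.004014″ = 249.13 pc.
m − M = 5 log₁₀ d − 5 = 5 log₁₀(249.13) − 5 = 11.9821 − 5 = 6.9821.
m = M + (m − M) = -5.57 + 6.9821 = 1.412.

m = 1.412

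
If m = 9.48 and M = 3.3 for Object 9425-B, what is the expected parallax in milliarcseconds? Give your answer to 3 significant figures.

m − M = 9.48 − 3.3 = 6.18.
d = 10^((m−M)/5 + 1) = 10^2.236 = 172.19 pc.
p = 1/d = 1/172.19 = 0.0058075 arcsec = 5.8075 mas.

5.81 mas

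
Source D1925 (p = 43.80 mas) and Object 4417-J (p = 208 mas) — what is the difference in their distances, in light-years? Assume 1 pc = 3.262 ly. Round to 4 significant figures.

58.79 ly

d_A = 1/0.04380″ = 22.831 pc; d_B = 1/0.2080″ = 4.8077 pc.
|d_B − d_A| = |4.8077 − 22.831| = 18.023 pc = 18.023 × 3.262 ly = 58.791 ly.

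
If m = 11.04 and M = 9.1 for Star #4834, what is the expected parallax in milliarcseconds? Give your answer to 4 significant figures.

m − M = 11.04 − 9.1 = 1.94.
d = 10^((m−M)/5 + 1) = 10^1.388 = 24.434 pc.
p = 1/d = 1/24.434 = 0.040927 arcsec = 40.927 mas.

40.93 mas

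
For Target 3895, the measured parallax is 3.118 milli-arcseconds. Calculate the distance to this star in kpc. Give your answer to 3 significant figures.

p = 3.118 milli-arcseconds = 0.003118 arcsec.
d = 1/p = 1/0.003118 = 320.72 pc.
= 0.32072 kpc.

0.321 kpc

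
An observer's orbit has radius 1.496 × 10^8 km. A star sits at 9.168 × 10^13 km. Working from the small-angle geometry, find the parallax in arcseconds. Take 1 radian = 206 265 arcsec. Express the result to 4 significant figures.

θ ≈ B/d = (1.496 × 10^8) / (9.168 × 10^13) = 1.6318 × 10^-6 rad.
In arcseconds: 1.6318 × 10^-6 × 206265 = 0.33658″.

0.3366 arcsec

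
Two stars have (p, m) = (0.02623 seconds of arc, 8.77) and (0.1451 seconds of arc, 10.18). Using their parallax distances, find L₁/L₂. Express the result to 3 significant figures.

L₁/L₂ = 112

d₁ = 1/p₁ = 1/0.02623″ = 38.124 pc; d₂ = 1/p₂ = 1/0.1451″ = 6.8918 pc.
M₁ = m₁ − 5 log₁₀ d₁ + 5 = 8.77 − 7.9060 + 5 = 5.8640.
M₂ = 10.18 − 4.1917 + 5 = 10.9883.
L₁/L₂ = 10^(0.4(M₂ − M₁)) = 10^(0.4 × 5.1243) = 10^2.04972 = 112.13.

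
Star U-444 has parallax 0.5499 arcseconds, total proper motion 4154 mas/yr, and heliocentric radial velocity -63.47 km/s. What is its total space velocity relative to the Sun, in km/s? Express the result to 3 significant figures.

72.9 km/s

d = 1/p = 1/0.5499″ = 1.8185 pc.
μ = 4154 mas/yr = 4.154 ″/yr.
v_t = 4.740 μ d = 4.740 × 4.154 × 1.8185 = 35.806 km/s.
v = √(v_r² + v_t²) = √((-63.47)² + 35.806²) = √5310.51 = 72.873 km/s.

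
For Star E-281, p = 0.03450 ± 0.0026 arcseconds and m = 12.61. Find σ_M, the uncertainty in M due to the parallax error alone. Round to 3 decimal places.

σ_M = 0.164 mag

M = m − 5 log₁₀ d + 5 = m + 5 log₁₀ p + 5, so ∂M/∂p = 5/(p ln 10).
σ_M = (5/ln 10) · (σ_p/p) = 2.1715 × 0.0026/0.03450 = 2.1715 × 0.075362 = 0.16365.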